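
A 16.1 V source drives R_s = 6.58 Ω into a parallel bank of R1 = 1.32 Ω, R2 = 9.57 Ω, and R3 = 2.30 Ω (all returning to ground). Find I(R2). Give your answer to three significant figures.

I ≈ 0.176 A

Combine the parallel branches: R_p = (1/1.32 + 1/9.57 + 1/2.30)⁻¹ = 0.7711 Ω.
Node voltage V_A = V_CC · R_p/(R_s + R_p) = 16.1 × 0.1049 = 1.689 V.
I(R2) = V_A / R2 = 1.689/9.57 = 0.1765 A.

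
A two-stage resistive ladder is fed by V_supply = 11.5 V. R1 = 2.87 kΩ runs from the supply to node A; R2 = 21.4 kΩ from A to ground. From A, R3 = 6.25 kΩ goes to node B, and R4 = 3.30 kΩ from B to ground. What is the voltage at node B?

The second stage (R3 + R4 = 9.550 kΩ) loads node A in parallel with R2.
R2 ‖ (R3+R4) = 6.603 kΩ.
V_A = 11.5 × 6.603/(2.87 + 6.603) = 8.016 V.
Then the unloaded second divider: V_B = V_A × R4/(R3+R4) = 8.016 × 0.3455 = 2.770 V.

V_B ≈ 2.77 V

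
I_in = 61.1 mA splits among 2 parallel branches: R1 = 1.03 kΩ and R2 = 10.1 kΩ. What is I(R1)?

I ≈ 55.4 mA

Two-branch current divider: I_k = I_in · R_other/(R_1 + R_2).
I(R1) = 61.1 × 10.1/(1.03 + 10.1) = 61.1 × 0.9075 = 55.45 mA.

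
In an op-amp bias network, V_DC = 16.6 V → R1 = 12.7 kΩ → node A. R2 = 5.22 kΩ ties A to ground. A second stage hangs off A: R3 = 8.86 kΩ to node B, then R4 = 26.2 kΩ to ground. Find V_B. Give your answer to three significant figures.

V_B ≈ 3.27 V

Node A sees R2 in parallel with the series input of stage 2, R3 + R4 = 35.06 kΩ.
Effective lower resistance at A: R2 ‖ 35.06 = 4.544 kΩ.
V_A = 16.6 × 4.544/(12.7 + 4.544) = 4.374 V.
Stage 2 is unloaded, so V_B = V_A · R4/(R3+R4) = 4.374 × 26.2/35.06 = 3.269 V.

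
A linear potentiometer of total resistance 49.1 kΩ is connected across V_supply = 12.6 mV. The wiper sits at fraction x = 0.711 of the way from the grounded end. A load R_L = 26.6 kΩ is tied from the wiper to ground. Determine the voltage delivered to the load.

The pot divides into 14.19 kΩ above the wiper and 34.91 kΩ below.
Lower segment in parallel with the load: 34.91 ‖ 26.6 = 15.10 kΩ.
Loaded-divider output: V_out = 12.6 × 0.5155 = 6.495 mV.
(Unloaded: V_out = x·V_supply = 8.96 mV.)

V_out ≈ 6.50 mV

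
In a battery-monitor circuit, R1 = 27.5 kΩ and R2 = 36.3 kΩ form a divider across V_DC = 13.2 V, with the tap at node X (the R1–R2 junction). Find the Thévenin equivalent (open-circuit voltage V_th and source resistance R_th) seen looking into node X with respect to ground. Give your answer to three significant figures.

V_th is the unloaded tap voltage: V_DC · R2/(R1+R2) = 13.2 × 0.5690 = 7.510 V.
Zeroing V_DC shorts the top of R1 to ground, so R_th = R1 ‖ R2 = 15.65 kΩ.

V_th ≈ 7.51 V, R_th ≈ 15.6 kΩ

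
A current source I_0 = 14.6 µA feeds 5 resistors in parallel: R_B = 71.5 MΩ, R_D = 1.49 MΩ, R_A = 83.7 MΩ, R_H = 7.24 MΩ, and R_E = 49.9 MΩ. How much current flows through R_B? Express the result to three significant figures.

Total conductance ΣG = 1/71.5 + 1/1.49 + 1/83.7 + 1/7.24 + 1/49.9 = 0.8552 (units of 1/MΩ).
R_B takes the fraction G_k/ΣG = 0.01399/0.8552 = 0.01635, so I = 14.6 × 0.01635 = 0.2388 µA.

I ≈ 0.239 µA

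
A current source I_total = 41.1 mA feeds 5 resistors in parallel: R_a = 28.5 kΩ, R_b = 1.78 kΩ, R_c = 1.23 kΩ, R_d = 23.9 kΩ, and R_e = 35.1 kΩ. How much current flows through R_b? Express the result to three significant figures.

I ≈ 15.6 mA

Total conductance ΣG = 1/28.5 + 1/1.78 + 1/1.23 + 1/23.9 + 1/35.1 = 1.480 (units of 1/kΩ).
R_b takes the fraction G_k/ΣG = 0.5618/1.480 = 0.3795, so I = 41.1 × 0.3795 = 15.60 mA.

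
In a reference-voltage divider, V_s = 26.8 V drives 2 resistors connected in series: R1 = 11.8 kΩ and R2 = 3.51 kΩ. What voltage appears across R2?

ΣR = 11.8 + 3.51 = 15.31 kΩ.
V = V_s · R/ΣR = 26.8 × 0.2293 = 6.144 V.

V ≈ 6.14 V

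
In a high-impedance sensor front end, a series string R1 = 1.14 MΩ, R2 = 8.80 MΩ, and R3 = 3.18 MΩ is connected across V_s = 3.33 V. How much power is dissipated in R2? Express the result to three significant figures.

P ≈ 0.567 µW

ΣR = 13.12 MΩ → I = 3.33/13.12 = 0.2538 µA.
V(R2) = I·R = 2.234 V; P = V·I = 2.234 × 0.2538 = 0.5669 µW.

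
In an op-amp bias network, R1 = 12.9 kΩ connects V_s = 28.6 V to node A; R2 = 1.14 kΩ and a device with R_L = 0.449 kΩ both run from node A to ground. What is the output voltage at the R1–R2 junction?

V_out ≈ 0.697 V

R2 ‖ R_L = (1.14 × 0.449)/(1.14 + 0.449) = 0.3221 kΩ.
Then V_out = V_s · R2'/(R1 + R2') = 28.6 × 0.3221/13.22 = 0.6968 V.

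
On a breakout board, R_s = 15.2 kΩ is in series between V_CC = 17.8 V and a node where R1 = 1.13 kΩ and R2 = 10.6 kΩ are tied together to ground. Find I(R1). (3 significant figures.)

I ≈ 0.992 mA

Parallel bank: R_p = 1/(1/1.13 + 1/10.6) = 1.021 kΩ.
V_A = 17.8 × 1.021/16.22 = 1.121 V.
Branch current I = V_A/R1 = 1.121/1.13 = 0.9916 mA.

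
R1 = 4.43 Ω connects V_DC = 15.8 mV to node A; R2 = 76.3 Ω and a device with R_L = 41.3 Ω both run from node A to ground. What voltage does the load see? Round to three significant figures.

The load sits in parallel with R2, giving an effective lower resistance R2' = R2·R_L/(R2+R_L) = 26.80 Ω.
Voltage divider with the loaded lower leg: V_out = 15.8 × 26.80/(4.43 + 26.80) = 15.8 × 0.8581 = 13.56 mV.
(Unloaded it would be 14.9 mV; the load pulls it down.)

V_out ≈ 13.6 mV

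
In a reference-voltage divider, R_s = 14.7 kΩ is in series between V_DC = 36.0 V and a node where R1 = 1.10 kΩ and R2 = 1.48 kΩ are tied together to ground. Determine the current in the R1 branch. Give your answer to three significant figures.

I ≈ 1.35 mA

Parallel bank: R_p = 1/(1/1.10 + 1/1.48) = 0.6310 kΩ.
V_A by voltage divider: V_A = 36.0 × 0.6310/(14.7 + 0.6310) = 1.482 V.
I(R1) = V_A / R1 = 1.482/1.10 = 1.347 mA.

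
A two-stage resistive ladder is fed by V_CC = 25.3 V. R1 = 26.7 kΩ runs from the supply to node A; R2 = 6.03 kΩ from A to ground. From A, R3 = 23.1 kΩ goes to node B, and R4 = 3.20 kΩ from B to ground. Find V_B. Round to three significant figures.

V_B ≈ 0.478 V

Looking into the second stage from A: R3 + R4 = 26.30 kΩ appears in parallel with R2.
Effective lower resistance at A: R2 ‖ 26.30 = 4.905 kΩ.
So V_A = 25.3 × 0.1552 = 3.927 V.
V_B = V_A × 0.1217 = 0.4778 V.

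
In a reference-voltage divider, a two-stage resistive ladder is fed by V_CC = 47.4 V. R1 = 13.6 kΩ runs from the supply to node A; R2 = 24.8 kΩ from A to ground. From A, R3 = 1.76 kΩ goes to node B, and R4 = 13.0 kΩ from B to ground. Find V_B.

Looking into the second stage from A: R3 + R4 = 14.76 kΩ appears in parallel with R2.
Effective lower resistance at A: R2 ‖ 14.76 = 9.253 kΩ.
First divider: V_A = V_CC · 9.253/(13.6 + 9.253) = 19.19 V.
V_B = V_A × 0.8808 = 16.90 V.

V_B ≈ 16.9 V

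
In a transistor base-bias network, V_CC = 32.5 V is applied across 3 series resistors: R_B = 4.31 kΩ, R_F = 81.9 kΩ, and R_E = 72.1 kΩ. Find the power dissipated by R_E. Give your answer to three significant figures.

The common current is I = 32.5/158.3 = 0.2053 mA.
V(R_E) = I·R = 14.80 V; P = V·I = 14.80 × 0.2053 = 3.039 mW.

P ≈ 3.04 mW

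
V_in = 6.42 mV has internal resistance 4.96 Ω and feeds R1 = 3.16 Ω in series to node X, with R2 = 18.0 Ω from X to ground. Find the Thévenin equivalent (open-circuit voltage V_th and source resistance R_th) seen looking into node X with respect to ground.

R1' = 4.96 + 3.16 = 8.120 Ω (source resistance + R1).
V_th is the unloaded tap voltage: V_in · R2/(R1'+R2) = 6.42 × 0.6891 = 4.424 mV.
Zeroing V_in shorts the top of R1' to ground, so R_th = R1' ‖ R2 = 5.596 Ω.

V_th ≈ 4.42 mV, R_th ≈ 5.60 Ω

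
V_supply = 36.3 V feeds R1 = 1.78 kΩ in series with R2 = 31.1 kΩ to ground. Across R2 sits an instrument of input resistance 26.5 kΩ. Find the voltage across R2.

V_out ≈ 32.3 V

The load sits in parallel with R2, giving an effective lower resistance R2' = R2·R_L/(R2+R_L) = 14.31 kΩ.
Now apply the divider: V_out = 36.3 × 0.8894 = 32.28 V.
(Unloaded it would be 34.3 V; the load pulls it down.)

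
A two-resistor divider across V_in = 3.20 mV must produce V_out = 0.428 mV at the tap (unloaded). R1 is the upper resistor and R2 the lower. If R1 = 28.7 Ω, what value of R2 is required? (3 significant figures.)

The divider ratio is R2/(R1+R2) = 0.428/3.20 = 0.1337.
R2 = R1 · 0.1337/(1 − 0.1337) = 4.431 Ω.

R2 ≈ 4.43 Ω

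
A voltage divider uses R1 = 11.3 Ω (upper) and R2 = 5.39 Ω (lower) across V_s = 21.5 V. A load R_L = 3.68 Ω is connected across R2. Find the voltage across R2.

The load sits in parallel with R2, giving an effective lower resistance R2' = R2·R_L/(R2+R_L) = 2.187 Ω.
Voltage divider with the loaded lower leg: V_out = 21.5 × 2.187/(11.3 + 2.187) = 21.5 × 0.1622 = 3.486 V.

V_out ≈ 3.49 V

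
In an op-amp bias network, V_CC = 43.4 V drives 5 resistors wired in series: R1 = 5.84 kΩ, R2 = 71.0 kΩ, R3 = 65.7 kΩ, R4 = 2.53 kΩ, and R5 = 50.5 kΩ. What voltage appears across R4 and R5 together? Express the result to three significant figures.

V ≈ 11.8 V

Total series resistance ΣR = 5.84 + 71.0 + 65.7 + 2.53 + 50.5 = 195.6 kΩ.
R_{R4..R5} = 2.53 + 50.5 = 53.03 kΩ.
V = V_CC · R/ΣR = 43.4 × 0.2712 = 11.77 V.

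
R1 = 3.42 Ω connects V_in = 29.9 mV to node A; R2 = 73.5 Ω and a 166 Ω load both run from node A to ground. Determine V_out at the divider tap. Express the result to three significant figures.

V_out ≈ 28.0 mV

The load sits in parallel with R2, giving an effective lower resistance R2' = R2·R_L/(R2+R_L) = 50.94 Ω.
Voltage divider with the loaded lower leg: V_out = 29.9 × 50.94/(3.42 + 50.94) = 29.9 × 0.9371 = 28.02 mV.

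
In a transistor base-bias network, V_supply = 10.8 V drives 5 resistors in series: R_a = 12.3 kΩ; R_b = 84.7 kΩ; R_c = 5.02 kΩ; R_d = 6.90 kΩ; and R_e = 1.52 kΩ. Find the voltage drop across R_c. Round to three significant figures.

V ≈ 0.491 V

Total series resistance ΣR = 12.3 + 84.7 + 5.02 + 6.90 + 1.52 = 110.4 kΩ.
Voltage divider: V = V_supply · (5.020 / 110.4) = 10.8 × 0.04545 = 0.4909 V.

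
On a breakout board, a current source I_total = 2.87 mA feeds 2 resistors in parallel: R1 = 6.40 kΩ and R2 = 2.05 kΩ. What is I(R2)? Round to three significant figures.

I ≈ 2.17 mA

Two-branch current divider: I_k = I_total · R_other/(R_1 + R_2).
So I = 2.87 × 6.40/8.450 = 2.174 mA.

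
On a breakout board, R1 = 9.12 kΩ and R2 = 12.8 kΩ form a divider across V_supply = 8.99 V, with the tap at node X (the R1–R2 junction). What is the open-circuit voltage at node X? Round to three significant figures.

With X open, the divider is unloaded: V_th = 8.99 × 12.8/21.92 = 5.250 V.

V_th ≈ 5.25 V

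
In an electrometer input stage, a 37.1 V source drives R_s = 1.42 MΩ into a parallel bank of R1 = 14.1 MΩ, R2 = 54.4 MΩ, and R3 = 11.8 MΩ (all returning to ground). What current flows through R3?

I ≈ 2.52 µA

Parallel bank: R_p = 1/(1/14.1 + 1/54.4 + 1/11.8) = 5.745 MΩ.
V_A by voltage divider: V_A = 37.1 × 5.745/(1.42 + 5.745) = 29.75 V.
I(R3) = V_A / R3 = 29.75/11.8 = 2.521 µA.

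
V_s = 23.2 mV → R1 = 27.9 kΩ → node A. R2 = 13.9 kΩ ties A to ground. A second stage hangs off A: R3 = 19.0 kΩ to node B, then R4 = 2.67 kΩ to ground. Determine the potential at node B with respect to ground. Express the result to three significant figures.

V_B ≈ 0.666 mV

Node A sees R2 in parallel with the series input of stage 2, R3 + R4 = 21.67 kΩ.
Effective lower resistance at A: R2 ‖ 21.67 = 8.468 kΩ.
So V_A = 23.2 × 0.2328 = 5.402 mV.
V_B = V_A × 0.1232 = 0.6656 mV.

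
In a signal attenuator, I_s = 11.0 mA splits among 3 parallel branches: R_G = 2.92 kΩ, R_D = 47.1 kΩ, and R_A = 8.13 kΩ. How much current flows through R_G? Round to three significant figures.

I ≈ 7.74 mA

Total conductance ΣG = 1/2.92 + 1/47.1 + 1/8.13 = 0.4867 (units of 1/kΩ).
By the current-divider rule, I = I_s · G_k/ΣG = 11.0 × 0.7037 = 7.740 mA.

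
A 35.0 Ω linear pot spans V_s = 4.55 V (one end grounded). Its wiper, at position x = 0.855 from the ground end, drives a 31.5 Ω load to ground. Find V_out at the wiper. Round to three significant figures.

V_out ≈ 3.42 V

Lower segment x·R_p = 29.93 Ω; upper segment (1−x)·R_p = 5.075 Ω.
Lower segment in parallel with the load: 29.93 ‖ 31.5 = 15.35 Ω.
Then V_out = V_s · 15.35/(5.075 + 15.35) = 3.419 V.
(Unloaded: V_out = x·V_s = 3.89 V.)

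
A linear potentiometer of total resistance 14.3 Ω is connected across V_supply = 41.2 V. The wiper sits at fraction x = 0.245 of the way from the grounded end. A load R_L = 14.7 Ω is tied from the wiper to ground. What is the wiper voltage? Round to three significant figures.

Split the track: R_lower = x·R_p = 3.504 Ω, R_upper = (1−x)·R_p = 10.80 Ω.
R_L loads the lower segment: effective lower R = 2.829 Ω.
V_out = 41.2 × 2.829/(10.80 + 2.829) = 8.555 V.

V_out ≈ 8.55 V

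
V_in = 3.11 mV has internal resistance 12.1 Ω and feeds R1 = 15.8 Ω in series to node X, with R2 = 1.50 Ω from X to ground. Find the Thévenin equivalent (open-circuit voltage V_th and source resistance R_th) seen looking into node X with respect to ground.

V_th ≈ 0.159 mV, R_th ≈ 1.42 Ω

R1' = 12.1 + 15.8 = 27.90 Ω (source resistance + R1).
With X open, the divider is unloaded: V_th = 3.11 × 1.50/29.40 = 0.1587 mV.
With V_in suppressed (replaced by a short), R_th = R1' ‖ R2 = (27.90 × 1.50)/(27.90 + 1.50) = 1.423 Ω.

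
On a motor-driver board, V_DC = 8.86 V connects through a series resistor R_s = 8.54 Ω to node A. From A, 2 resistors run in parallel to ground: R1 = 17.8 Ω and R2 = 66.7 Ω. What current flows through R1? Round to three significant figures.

I ≈ 0.310 A

Equivalent of the parallel group: R_p = 14.05 Ω.
Node voltage V_A = V_DC · R_p/(R_s + R_p) = 8.86 × 0.6220 = 5.511 V.
I(R1) = V_A / R1 = 5.511/17.8 = 0.3096 A.
(Equivalently: I_total = 0.3922 A, then current-divider fraction G_k/ΣG = 0.7893.)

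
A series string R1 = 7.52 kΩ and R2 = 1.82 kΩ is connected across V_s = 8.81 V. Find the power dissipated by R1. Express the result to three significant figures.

P ≈ 6.69 mW

ΣR = 9.340 kΩ → I = 8.81/9.340 = 0.9433 mA.
P(R1) = I²·R1 = (0.9433)² × 7.52 = 6.691 mW.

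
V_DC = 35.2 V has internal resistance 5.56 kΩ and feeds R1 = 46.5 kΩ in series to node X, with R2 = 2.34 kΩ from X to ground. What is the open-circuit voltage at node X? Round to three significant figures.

R1' = 5.56 + 46.5 = 52.06 kΩ (source resistance + R1).
V_th is the unloaded tap voltage: V_DC · R2/(R1'+R2) = 35.2 × 0.04301 = 1.514 V.

V_th ≈ 1.51 V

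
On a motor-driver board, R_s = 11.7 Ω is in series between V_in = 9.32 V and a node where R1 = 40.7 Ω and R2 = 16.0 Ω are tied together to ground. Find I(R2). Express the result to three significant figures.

Combine the parallel branches: R_p = (1/40.7 + 1/16.0)⁻¹ = 11.49 Ω.
Node voltage V_A = V_in · R_p/(R_s + R_p) = 9.32 × 0.4954 = 4.617 V.
Branch current I = V_A/R2 = 4.617/16.0 = 0.2885 A.
(Check via current divider: I_total = 0.4020 A; share G_k/ΣG = 0.7178 → same result.)

I ≈ 0.289 A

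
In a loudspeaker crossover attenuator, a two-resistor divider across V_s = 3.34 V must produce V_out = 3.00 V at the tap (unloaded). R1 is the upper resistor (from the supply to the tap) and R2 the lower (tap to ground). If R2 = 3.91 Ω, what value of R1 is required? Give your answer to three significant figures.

R1 ≈ 0.443 Ω

The divider ratio is R2/(R1+R2) = 3.00/3.34 = 0.8982.
So R1 = R2 · (V_s/V_out − 1) = 3.91 × (3.34/3.00 − 1) = 3.91 × 0.1133 = 0.4431 Ω.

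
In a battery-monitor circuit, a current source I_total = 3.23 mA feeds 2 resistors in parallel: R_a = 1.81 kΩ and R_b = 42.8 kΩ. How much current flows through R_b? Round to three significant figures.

I ≈ 0.131 mA

With just two branches, the current splits inversely with resistance.
I(R_b) = 3.23 × 1.81/(1.81 + 42.8) = 3.23 × 0.04057 = 0.1311 mA.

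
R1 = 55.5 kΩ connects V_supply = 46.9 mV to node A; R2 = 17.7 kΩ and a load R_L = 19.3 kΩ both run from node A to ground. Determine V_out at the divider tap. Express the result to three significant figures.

V_out ≈ 6.69 mV

The load sits in parallel with R2, giving an effective lower resistance R2' = R2·R_L/(R2+R_L) = 9.233 kΩ.
Then V_out = V_supply · R2'/(R1 + R2') = 46.9 × 9.233/64.73 = 6.689 mV.
(Unloaded it would be 11.3 mV; the load pulls it down.)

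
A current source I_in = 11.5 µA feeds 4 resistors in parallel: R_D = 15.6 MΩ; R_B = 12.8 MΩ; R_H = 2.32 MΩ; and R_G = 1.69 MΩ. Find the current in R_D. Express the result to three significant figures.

I ≈ 0.633 µA

Conductances: ΣG = 1/15.6 + 1/12.8 + 1/2.32 + 1/1.69 = 1.165 (1/MΩ).
Current divider: I(R_D) = I_in · G_k/ΣG = 11.5 × (0.06410/1.165) = 11.5 × 0.05502 = 0.6328 µA.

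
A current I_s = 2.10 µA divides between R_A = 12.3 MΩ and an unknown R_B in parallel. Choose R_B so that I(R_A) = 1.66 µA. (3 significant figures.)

Two-branch current divider: I_A = I_s · R_B/(R_A + R_B).
1.66/2.10 = R_B/(R_A + R_B) → R_B = R_A · (0.7905)/(1 − 0.7905) = 12.3 × 3.773 = 46.40 MΩ.

R_B ≈ 46.4 MΩ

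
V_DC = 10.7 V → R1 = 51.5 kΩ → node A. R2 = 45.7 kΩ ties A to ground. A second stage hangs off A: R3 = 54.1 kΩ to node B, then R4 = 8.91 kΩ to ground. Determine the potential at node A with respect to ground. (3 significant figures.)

Looking into the second stage from A: R3 + R4 = 63.01 kΩ appears in parallel with R2.
R2 ‖ (R3+R4) = 26.49 kΩ.
First divider: V_A = V_DC · 26.49/(51.5 + 26.49) = 3.634 V.

V_A ≈ 3.63 V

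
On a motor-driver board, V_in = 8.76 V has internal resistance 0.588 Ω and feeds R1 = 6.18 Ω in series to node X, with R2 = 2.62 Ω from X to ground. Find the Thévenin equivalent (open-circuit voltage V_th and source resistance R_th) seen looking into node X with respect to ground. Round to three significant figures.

V_th ≈ 2.44 V, R_th ≈ 1.89 Ω

R1' = 0.588 + 6.18 = 6.768 Ω (source resistance + R1).
With X open, the divider is unloaded: V_th = 8.76 × 2.62/9.388 = 2.445 V.
Looking into X with the source shorted: R_th = R1'·R2/(R1'+R2) = 6.768 × 2.62/9.388 = 1.889 Ω.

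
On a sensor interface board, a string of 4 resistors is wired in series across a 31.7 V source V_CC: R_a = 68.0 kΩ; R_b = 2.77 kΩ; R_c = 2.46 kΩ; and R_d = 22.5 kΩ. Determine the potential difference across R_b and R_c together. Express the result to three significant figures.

V ≈ 1.73 V

ΣR = 68.0 + 2.77 + 2.46 + 22.5 = 95.73 kΩ.
R_{R_b..R_c} = 2.77 + 2.46 = 5.230 kΩ.
Voltage divider: V = V_CC · (5.230 / 95.73) = 31.7 × 0.05463 = 1.732 V.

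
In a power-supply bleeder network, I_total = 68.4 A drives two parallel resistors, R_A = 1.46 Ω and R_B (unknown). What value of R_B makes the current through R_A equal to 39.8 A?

R_B ≈ 2.03 Ω

In a two-way split, I_A/I_total = R_B/(R_A + R_B).
With f = 0.5819, R_B = R_A · f/(1−f) = 1.46 × 1.392 = 2.032 Ω.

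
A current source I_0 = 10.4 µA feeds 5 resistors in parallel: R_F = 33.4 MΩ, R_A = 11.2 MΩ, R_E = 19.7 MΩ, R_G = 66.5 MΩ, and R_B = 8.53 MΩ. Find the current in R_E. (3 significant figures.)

Total conductance ΣG = 1/33.4 + 1/11.2 + 1/19.7 + 1/66.5 + 1/8.53 = 0.3023 (units of 1/MΩ).
Current divider: I(R_E) = I_0 · G_k/ΣG = 10.4 × (0.05076/0.3023) = 10.4 × 0.1679 = 1.747 µA.

I ≈ 1.75 µA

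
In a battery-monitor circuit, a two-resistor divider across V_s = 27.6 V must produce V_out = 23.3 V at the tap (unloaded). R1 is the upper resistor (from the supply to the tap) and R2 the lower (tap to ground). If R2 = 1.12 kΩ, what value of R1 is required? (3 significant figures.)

R1 ≈ 0.207 kΩ

Required fraction k = V_out/V_s = 0.8442.
Rearranging, R1 = R2·(1−k)/k = 1.12 × 0.1845 = 0.2067 kΩ.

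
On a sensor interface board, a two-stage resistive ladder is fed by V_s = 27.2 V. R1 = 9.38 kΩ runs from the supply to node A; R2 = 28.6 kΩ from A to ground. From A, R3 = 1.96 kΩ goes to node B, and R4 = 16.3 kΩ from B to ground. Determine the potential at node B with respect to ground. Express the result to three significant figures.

Looking into the second stage from A: R3 + R4 = 18.26 kΩ appears in parallel with R2.
R2 ‖ (R3+R4) = 11.14 kΩ.
First divider: V_A = V_s · 11.14/(9.38 + 11.14) = 14.77 V.
Then the unloaded second divider: V_B = V_A × R4/(R3+R4) = 14.77 × 0.8927 = 13.18 V.

V_B ≈ 13.2 V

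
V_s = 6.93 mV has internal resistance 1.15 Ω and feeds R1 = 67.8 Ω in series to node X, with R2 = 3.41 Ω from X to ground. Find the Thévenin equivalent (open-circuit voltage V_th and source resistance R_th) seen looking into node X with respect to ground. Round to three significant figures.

V_th ≈ 0.327 mV, R_th ≈ 3.25 Ω

R1' = 1.15 + 67.8 = 68.95 Ω (source resistance + R1).
With X open, the divider is unloaded: V_th = 6.93 × 3.41/72.36 = 0.3266 mV.
Looking into X with the source shorted: R_th = R1'·R2/(R1'+R2) = 68.95 × 3.41/72.36 = 3.249 Ω.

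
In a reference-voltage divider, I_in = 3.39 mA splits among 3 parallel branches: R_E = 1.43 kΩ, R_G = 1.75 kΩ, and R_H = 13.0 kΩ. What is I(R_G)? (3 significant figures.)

Total conductance ΣG = 1/1.43 + 1/1.75 + 1/13.0 = 1.348 (units of 1/kΩ).
R_G takes the fraction G_k/ΣG = 0.5714/1.348 = 0.4240, so I = 3.39 × 0.4240 = 1.437 mA.

I ≈ 1.44 mA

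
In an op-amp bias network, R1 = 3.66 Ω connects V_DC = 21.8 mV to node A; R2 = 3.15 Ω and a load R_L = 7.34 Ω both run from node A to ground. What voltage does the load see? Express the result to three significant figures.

V_out ≈ 8.19 mV

First combine the lower leg with the load: R2 ‖ R_L = 2.204 Ω.
Voltage divider with the loaded lower leg: V_out = 21.8 × 2.204/(3.66 + 2.204) = 21.8 × 0.3759 = 8.194 mV.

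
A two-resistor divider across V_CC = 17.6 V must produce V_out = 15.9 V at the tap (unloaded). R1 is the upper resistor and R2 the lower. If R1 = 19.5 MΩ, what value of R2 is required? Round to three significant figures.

R2 ≈ 182 MΩ

V_out/V_CC = R2/(R1+R2) = 0.9034.
Rearranging, R2 = R1·k/(1−k) = 19.5 × 9.353 = 182.4 MΩ.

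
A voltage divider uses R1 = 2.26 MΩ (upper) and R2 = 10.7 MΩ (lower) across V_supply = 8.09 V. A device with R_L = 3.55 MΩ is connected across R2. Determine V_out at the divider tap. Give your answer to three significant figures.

V_out ≈ 4.38 V

The load sits in parallel with R2, giving an effective lower resistance R2' = R2·R_L/(R2+R_L) = 2.666 MΩ.
Then V_out = V_supply · R2'/(R1 + R2') = 8.09 × 2.666/4.926 = 4.378 V.
(Unloaded it would be 6.68 V; the load pulls it down.)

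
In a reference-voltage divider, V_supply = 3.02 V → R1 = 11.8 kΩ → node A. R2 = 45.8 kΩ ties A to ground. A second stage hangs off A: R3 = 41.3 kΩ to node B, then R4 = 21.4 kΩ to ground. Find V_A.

V_A ≈ 2.09 V

Looking into the second stage from A: R3 + R4 = 62.70 kΩ appears in parallel with R2.
Effective lower resistance at A: R2 ‖ 62.70 = 26.47 kΩ.
So V_A = 3.02 × 0.6916 = 2.089 V.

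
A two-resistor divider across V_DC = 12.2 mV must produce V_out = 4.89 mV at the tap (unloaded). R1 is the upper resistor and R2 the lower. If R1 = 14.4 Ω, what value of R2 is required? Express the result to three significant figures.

R2 ≈ 9.63 Ω

The divider ratio is R2/(R1+R2) = 4.89/12.2 = 0.4008.
Rearranging, R2 = R1·k/(1−k) = 14.4 × 0.6689 = 9.633 Ω.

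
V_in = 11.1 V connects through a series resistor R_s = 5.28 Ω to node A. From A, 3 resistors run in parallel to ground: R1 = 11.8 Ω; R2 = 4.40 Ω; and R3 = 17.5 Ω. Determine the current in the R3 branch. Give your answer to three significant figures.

I ≈ 0.215 A

Parallel bank: R_p = 1/(1/11.8 + 1/4.40 + 1/17.5) = 2.709 Ω.
Node voltage V_A = V_in · R_p/(R_s + R_p) = 11.1 × 0.3391 = 3.764 V.
I(R3) = V_A / R3 = 3.764/17.5 = 0.2151 A.
(Equivalently: I_total = 1.389 A, then current-divider fraction G_k/ΣG = 0.1548.)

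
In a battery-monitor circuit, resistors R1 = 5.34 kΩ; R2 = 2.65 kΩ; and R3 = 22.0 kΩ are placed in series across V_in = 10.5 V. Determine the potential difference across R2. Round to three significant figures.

V ≈ 0.928 V

Total series resistance ΣR = 5.34 + 2.65 + 22.0 = 29.99 kΩ.
V = V_in · R/ΣR = 10.5 × 0.08836 = 0.9278 V.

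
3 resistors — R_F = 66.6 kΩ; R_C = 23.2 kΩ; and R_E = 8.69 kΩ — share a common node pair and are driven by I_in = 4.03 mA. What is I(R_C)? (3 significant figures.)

Total conductance ΣG = 1/66.6 + 1/23.2 + 1/8.69 = 0.1732 (units of 1/kΩ).
R_C takes the fraction G_k/ΣG = 0.04310/0.1732 = 0.2489, so I = 4.03 × 0.2489 = 1.003 mA.

I ≈ 1.00 mA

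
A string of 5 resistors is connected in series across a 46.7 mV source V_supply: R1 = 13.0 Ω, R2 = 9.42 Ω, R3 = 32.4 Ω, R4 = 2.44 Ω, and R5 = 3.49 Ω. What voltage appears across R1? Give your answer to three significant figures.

ΣR = 13.0 + 9.42 + 32.4 + 2.44 + 3.49 = 60.75 Ω.
By the voltage-divider rule, V = 46.7 × 13.00/60.75 = 9.993 mV.

V ≈ 9.99 mV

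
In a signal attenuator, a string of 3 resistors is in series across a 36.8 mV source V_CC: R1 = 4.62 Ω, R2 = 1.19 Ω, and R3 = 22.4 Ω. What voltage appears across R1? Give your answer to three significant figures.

V ≈ 6.03 mV

ΣR = 4.62 + 1.19 + 22.4 = 28.21 Ω.
V = V_CC · R/ΣR = 36.8 × 0.1638 = 6.027 mV.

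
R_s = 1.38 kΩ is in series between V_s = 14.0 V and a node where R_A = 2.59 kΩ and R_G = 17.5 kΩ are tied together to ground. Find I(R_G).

Parallel bank: R_p = 1/(1/2.59 + 1/17.5) = 2.256 kΩ.
Node voltage V_A = V_s · R_p/(R_s + R_p) = 14.0 × 0.6205 = 8.687 V.
I(R_G) = V_A / R_G = 8.687/17.5 = 0.4964 mA.
(Equivalently: I_total = 3.850 mA, then current-divider fraction G_k/ΣG = 0.1289.)

I ≈ 0.496 mA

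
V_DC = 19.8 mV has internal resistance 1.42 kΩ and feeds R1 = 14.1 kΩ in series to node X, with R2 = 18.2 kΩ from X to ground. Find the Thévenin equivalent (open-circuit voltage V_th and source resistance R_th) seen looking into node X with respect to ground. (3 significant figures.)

R1' = 1.42 + 14.1 = 15.52 kΩ (source resistance + R1).
V_th is the unloaded tap voltage: V_DC · R2/(R1'+R2) = 19.8 × 0.5397 = 10.69 mV.
With V_DC suppressed (replaced by a short), R_th = R1' ‖ R2 = (15.52 × 18.2)/(15.52 + 18.2) = 8.377 kΩ.

V_th ≈ 10.7 mV, R_th ≈ 8.38 kΩ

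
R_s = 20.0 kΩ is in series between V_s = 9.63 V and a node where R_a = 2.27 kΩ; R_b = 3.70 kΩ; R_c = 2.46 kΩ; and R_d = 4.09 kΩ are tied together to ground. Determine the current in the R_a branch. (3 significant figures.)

I ≈ 0.150 mA

Parallel bank: R_p = 1/(1/2.27 + 1/3.70 + 1/2.46 + 1/4.09) = 0.7343 kΩ.
V_A by voltage divider: V_A = 9.63 × 0.7343/(20.0 + 0.7343) = 0.3411 V.
I(R_a) = V_A / R_a = 0.3411/2.27 = 0.1502 mA.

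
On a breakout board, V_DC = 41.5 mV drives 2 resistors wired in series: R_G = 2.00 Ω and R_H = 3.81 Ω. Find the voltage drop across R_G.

V ≈ 14.3 mV

ΣR = 2.00 + 3.81 = 5.810 Ω.
By the voltage-divider rule, V = 41.5 × 2.000/5.810 = 14.29 mV.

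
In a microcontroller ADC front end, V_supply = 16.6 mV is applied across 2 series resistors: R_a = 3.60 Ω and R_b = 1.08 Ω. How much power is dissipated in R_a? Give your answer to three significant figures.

ΣR = 4.680 Ω → I = 16.6/4.680 = 3.547 mA.
P = I²R = 12.58 × 3.60 = 45.29 µW.

P ≈ 45.3 µW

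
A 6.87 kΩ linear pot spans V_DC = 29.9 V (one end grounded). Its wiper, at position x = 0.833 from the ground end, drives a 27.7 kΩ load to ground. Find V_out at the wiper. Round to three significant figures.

V_out ≈ 24.1 V

The pot divides into 1.147 kΩ above the wiper and 5.723 kΩ below.
R_L loads the lower segment: effective lower R = 4.743 kΩ.
V_out = 29.9 × 4.743/(1.147 + 4.743) = 24.08 V.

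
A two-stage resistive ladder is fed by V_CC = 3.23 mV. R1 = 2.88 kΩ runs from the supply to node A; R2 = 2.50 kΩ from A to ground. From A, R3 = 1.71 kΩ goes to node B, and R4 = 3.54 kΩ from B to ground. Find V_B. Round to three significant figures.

Looking into the second stage from A: R3 + R4 = 5.250 kΩ appears in parallel with R2.
Effective lower resistance at A: R2 ‖ 5.250 = 1.694 kΩ.
First divider: V_A = V_CC · 1.694/(2.88 + 1.694) = 1.196 mV.
Then the unloaded second divider: V_B = V_A × R4/(R3+R4) = 1.196 × 0.6743 = 0.8065 mV.

V_B ≈ 0.806 mV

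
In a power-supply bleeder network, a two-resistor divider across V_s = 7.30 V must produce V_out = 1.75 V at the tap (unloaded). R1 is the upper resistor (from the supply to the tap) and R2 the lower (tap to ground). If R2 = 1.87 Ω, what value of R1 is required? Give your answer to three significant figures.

R1 ≈ 5.93 Ω

Required fraction k = V_out/V_s = 0.2397.
R1 = R2·(1/k − 1) = 1.87 × 3.171 = 5.931 Ω.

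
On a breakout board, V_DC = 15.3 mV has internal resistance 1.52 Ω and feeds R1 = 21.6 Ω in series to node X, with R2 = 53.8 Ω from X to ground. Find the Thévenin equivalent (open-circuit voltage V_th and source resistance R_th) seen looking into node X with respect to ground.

V_th ≈ 10.7 mV, R_th ≈ 16.2 Ω

R1' = 1.52 + 21.6 = 23.12 Ω (source resistance + R1).
Open-circuit (no load on X): V_th = V_DC · R2/(R1' + R2) = 15.3 × 53.8/(23.12 + 53.8) = 10.70 mV.
Zeroing V_DC shorts the top of R1' to ground, so R_th = R1' ‖ R2 = 16.17 Ω.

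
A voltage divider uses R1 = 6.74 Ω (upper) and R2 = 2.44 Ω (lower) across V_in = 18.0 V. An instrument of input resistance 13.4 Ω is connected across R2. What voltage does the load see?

V_out ≈ 4.22 V

First combine the lower leg with the load: R2 ‖ R_L = 2.064 Ω.
Now apply the divider: V_out = 18.0 × 0.2345 = 4.220 V.
(Unloaded it would be 4.78 V; the load pulls it down.)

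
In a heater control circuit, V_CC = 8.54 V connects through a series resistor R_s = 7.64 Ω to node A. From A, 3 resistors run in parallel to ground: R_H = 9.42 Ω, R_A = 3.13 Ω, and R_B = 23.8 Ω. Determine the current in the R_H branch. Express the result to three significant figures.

I ≈ 0.198 A

Combine the parallel branches: R_p = (1/9.42 + 1/3.13 + 1/23.8)⁻¹ = 2.138 Ω.
V_A = 8.54 × 2.138/9.778 = 1.868 V.
Branch current I = V_A/R_H = 1.868/9.42 = 0.1982 A.
(Check via current divider: I_total = 0.8734 A; share G_k/ΣG = 0.2270 → same result.)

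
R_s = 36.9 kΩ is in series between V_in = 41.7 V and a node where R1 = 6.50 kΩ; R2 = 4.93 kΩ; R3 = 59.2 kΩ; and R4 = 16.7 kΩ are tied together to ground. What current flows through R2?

Combine the parallel branches: R_p = (1/6.50 + 1/4.93 + 1/59.2 + 1/16.7)⁻¹ = 2.307 kΩ.
V_A = 41.7 × 2.307/39.21 = 2.454 V.
I(R2) = V_A / R2 = 2.454/4.93 = 0.4977 mA.

I ≈ 0.498 mA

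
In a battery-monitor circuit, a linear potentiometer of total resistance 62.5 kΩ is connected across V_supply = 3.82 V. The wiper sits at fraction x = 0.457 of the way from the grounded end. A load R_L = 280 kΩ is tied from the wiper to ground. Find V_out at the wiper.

V_out ≈ 1.65 V

Split the track: R_lower = x·R_p = 28.56 kΩ, R_upper = (1−x)·R_p = 33.94 kΩ.
Lower segment in parallel with the load: 28.56 ‖ 280 = 25.92 kΩ.
V_out = 3.82 × 25.92/(33.94 + 25.92) = 1.654 V.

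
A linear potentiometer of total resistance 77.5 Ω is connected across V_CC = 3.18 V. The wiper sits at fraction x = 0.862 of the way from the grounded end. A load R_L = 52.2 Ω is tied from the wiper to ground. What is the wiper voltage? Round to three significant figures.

Lower segment x·R_p = 66.80 Ω; upper segment (1−x)·R_p = 10.70 Ω.
(x·R_p) ‖ R_L = 29.30 Ω.
Then V_out = V_CC · 29.30/(10.70 + 29.30) = 2.330 V.

V_out ≈ 2.33 V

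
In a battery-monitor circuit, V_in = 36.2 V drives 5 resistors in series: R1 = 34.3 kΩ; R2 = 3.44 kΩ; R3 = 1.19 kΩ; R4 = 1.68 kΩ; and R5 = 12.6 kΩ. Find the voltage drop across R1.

V ≈ 23.3 V

Total series resistance ΣR = 34.3 + 3.44 + 1.19 + 1.68 + 12.6 = 53.21 kΩ.
V = V_in · R/ΣR = 36.2 × 0.6446 = 23.34 V.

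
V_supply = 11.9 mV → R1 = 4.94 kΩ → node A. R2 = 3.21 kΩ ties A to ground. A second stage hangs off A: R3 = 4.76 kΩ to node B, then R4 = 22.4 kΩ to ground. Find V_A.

V_A ≈ 4.37 mV

Looking into the second stage from A: R3 + R4 = 27.16 kΩ appears in parallel with R2.
Effective lower resistance at A: R2 ‖ 27.16 = 2.871 kΩ.
V_A = 11.9 × 2.871/(4.94 + 2.871) = 4.374 mV.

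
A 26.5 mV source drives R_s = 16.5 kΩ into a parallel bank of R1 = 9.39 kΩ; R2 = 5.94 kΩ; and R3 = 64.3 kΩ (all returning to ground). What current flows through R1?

Equivalent of the parallel group: R_p = 3.444 kΩ.
Node voltage V_A = V_in · R_p/(R_s + R_p) = 26.5 × 0.1727 = 4.576 mV.
Branch current I = V_A/R1 = 4.576/9.39 = 0.4873 µA.

I ≈ 0.487 µA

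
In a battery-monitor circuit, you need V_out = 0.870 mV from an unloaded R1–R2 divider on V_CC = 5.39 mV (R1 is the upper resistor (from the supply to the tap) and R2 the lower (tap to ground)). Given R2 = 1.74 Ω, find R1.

R1 ≈ 9.04 Ω

V_out/V_CC = R2/(R1+R2) = 0.1614.
R1 = R2·(1/k − 1) = 1.74 × 5.195 = 9.040 Ω.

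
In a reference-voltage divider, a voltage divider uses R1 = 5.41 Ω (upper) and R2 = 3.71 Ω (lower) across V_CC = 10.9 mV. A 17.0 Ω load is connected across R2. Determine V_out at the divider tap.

V_out ≈ 3.93 mV

R2 ‖ R_L = (3.71 × 17.0)/(3.71 + 17.0) = 3.045 Ω.
Voltage divider with the loaded lower leg: V_out = 10.9 × 3.045/(5.41 + 3.045) = 10.9 × 0.3602 = 3.926 mV.
(Unloaded it would be 4.43 mV; the load pulls it down.)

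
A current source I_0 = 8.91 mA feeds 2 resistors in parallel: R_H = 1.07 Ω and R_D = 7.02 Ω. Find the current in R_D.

Two-branch current divider: I_k = I_0 · R_other/(R_1 + R_2).
So I = 8.91 × 1.07/8.090 = 1.178 mA.

I ≈ 1.18 mA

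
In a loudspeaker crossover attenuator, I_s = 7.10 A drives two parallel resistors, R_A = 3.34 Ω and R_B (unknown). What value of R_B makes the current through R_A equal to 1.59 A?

In a two-way split, I_A/I_s = R_B/(R_A + R_B).
With f = 0.2239, R_B = R_A · f/(1−f) = 3.34 × 0.2886 = 0.9638 Ω.

R_B ≈ 0.964 Ω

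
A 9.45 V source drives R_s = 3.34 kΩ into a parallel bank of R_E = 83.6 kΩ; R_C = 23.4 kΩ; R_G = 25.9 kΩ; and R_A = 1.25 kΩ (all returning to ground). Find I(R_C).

I ≈ 0.101 mA

Parallel bank: R_p = 1/(1/83.6 + 1/23.4 + 1/25.9 + 1/1.25) = 1.119 kΩ.
V_A = 9.45 × 1.119/4.459 = 2.372 V.
Branch current I = V_A/R_C = 2.372/23.4 = 0.1014 mA.
(Check via current divider: I_total = 2.119 mA; share G_k/ΣG = 0.04784 → same result.)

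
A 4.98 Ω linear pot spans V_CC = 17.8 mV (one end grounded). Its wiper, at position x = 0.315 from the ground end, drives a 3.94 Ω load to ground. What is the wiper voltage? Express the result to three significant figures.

Split the track: R_lower = x·R_p = 1.569 Ω, R_upper = (1−x)·R_p = 3.411 Ω.
R_L loads the lower segment: effective lower R = 1.122 Ω.
Loaded-divider output: V_out = 17.8 × 0.2475 = 4.405 mV.

V_out ≈ 4.41 mV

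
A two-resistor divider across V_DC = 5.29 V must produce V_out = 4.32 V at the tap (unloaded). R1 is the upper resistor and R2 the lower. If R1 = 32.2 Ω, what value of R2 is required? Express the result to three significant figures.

R2 ≈ 143 Ω

V_out/V_DC = R2/(R1+R2) = 0.8166.
Rearranging, R2 = R1·k/(1−k) = 32.2 × 4.454 = 143.4 Ω.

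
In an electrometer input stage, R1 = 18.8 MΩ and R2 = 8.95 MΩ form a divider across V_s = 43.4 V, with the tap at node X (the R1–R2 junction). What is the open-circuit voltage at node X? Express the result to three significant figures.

With X open, the divider is unloaded: V_th = 43.4 × 8.95/27.75 = 14.00 V.

V_th ≈ 14.0 V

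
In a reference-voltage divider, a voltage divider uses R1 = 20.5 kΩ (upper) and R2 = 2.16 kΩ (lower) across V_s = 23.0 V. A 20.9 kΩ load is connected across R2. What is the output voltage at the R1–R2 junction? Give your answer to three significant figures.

The load sits in parallel with R2, giving an effective lower resistance R2' = R2·R_L/(R2+R_L) = 1.958 kΩ.
Now apply the divider: V_out = 23.0 × 0.08717 = 2.005 V.

V_out ≈ 2.00 V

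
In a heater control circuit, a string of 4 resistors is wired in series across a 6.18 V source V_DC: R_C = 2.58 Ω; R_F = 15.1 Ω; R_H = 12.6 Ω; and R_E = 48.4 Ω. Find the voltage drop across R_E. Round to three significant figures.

Total series resistance ΣR = 2.58 + 15.1 + 12.6 + 48.4 = 78.68 Ω.
V = V_DC · R/ΣR = 6.18 × 0.6151 = 3.802 V.

V ≈ 3.80 V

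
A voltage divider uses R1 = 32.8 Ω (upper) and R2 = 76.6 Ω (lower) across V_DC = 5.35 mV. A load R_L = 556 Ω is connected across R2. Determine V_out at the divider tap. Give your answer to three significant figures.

R2 ‖ R_L = (76.6 × 556)/(76.6 + 556) = 67.32 Ω.
Then V_out = V_DC · R2'/(R1 + R2') = 5.35 × 67.32/100.1 = 3.597 mV.

V_out ≈ 3.60 mV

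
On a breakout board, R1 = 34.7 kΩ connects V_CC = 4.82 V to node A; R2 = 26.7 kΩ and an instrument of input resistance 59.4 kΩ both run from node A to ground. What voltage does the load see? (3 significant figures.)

V_out ≈ 1.67 V

First combine the lower leg with the load: R2 ‖ R_L = 18.42 kΩ.
Voltage divider with the loaded lower leg: V_out = 4.82 × 18.42/(34.7 + 18.42) = 4.82 × 0.3468 = 1.671 V.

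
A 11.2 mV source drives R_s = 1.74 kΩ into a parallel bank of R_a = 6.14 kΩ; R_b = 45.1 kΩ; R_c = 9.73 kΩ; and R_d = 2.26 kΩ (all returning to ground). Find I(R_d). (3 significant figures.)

I ≈ 2.18 µA

Parallel bank: R_p = 1/(1/6.14 + 1/45.1 + 1/9.73 + 1/2.26) = 1.369 kΩ.
V_A by voltage divider: V_A = 11.2 × 1.369/(1.74 + 1.369) = 4.932 mV.
I(R_d) = V_A / R_d = 4.932/2.26 = 2.182 µA.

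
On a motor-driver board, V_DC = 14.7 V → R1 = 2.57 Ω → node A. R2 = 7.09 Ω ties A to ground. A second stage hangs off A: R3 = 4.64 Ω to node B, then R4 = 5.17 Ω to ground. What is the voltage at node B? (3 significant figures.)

V_B ≈ 4.77 V

The second stage (R3 + R4 = 9.810 Ω) loads node A in parallel with R2.
R2 ‖ (R3+R4) = 4.116 Ω.
First divider: V_A = V_DC · 4.116/(2.57 + 4.116) = 9.049 V.
V_B = V_A × 0.5270 = 4.769 V.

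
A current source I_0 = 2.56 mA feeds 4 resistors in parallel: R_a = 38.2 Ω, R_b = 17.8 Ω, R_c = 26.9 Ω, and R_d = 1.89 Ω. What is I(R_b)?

Conductances: ΣG = 1/38.2 + 1/17.8 + 1/26.9 + 1/1.89 = 0.6486 (1/Ω).
R_b takes the fraction G_k/ΣG = 0.05618/0.6486 = 0.08661, so I = 2.56 × 0.08661 = 0.2217 mA.

I ≈ 0.222 mA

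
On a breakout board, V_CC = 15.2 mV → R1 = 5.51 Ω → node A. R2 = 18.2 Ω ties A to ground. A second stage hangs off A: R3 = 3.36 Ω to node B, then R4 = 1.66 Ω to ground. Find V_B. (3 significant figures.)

V_B ≈ 2.09 mV

Node A sees R2 in parallel with the series input of stage 2, R3 + R4 = 5.020 Ω.
Effective lower resistance at A: R2 ‖ 5.020 = 3.935 Ω.
So V_A = 15.2 × 0.4166 = 6.332 mV.
Then the unloaded second divider: V_B = V_A × R4/(R3+R4) = 6.332 × 0.3307 = 2.094 mV.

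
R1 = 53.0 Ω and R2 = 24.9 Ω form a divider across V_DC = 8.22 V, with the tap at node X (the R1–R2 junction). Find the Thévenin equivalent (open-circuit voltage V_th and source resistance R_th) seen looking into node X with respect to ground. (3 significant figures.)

V_th ≈ 2.63 V, R_th ≈ 16.9 Ω

Open-circuit (no load on X): V_th = V_DC · R2/(R1 + R2) = 8.22 × 24.9/(53.00 + 24.9) = 2.627 V.
Looking into X with the source shorted: R_th = R1·R2/(R1+R2) = 53.00 × 24.9/77.90 = 16.94 Ω.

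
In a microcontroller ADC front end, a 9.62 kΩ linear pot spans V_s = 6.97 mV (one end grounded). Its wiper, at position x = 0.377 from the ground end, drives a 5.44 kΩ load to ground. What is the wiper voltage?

V_out ≈ 1.86 mV

Lower segment x·R_p = 3.627 kΩ; upper segment (1−x)·R_p = 5.993 kΩ.
Lower segment in parallel with the load: 3.627 ‖ 5.44 = 2.176 kΩ.
Then V_out = V_s · 2.176/(5.993 + 2.176) = 1.857 mV.
(Unloaded: V_out = x·V_s = 2.63 mV.)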